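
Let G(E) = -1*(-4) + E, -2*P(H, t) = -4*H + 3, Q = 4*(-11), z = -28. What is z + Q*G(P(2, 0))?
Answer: -314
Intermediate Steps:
Q = -44
P(H, t) = -3/2 + 2*H (P(H, t) = -(-4*H + 3)/2 = -(3 - 4*H)/2 = -3/2 + 2*H)
G(E) = 4 + E
z + Q*G(P(2, 0)) = -28 - 44*(4 + (-3/2 + 2*2)) = -28 - 44*(4 + (-3/2 + 4)) = -28 - 44*(4 + 5/2) = -28 - 44*13/2 = -28 - 286 = -314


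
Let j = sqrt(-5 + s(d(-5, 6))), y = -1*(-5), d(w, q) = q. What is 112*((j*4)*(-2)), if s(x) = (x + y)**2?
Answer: -1792*sqrt(29) ≈ -9650.2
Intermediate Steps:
y = 5
s(x) = (5 + x)**2 (s(x) = (x + 5)**2 = (5 + x)**2)
j = 2*sqrt(29) (j = sqrt(-5 + (5 + 6)**2) = sqrt(-5 + 11**2) = sqrt(-5 + 121) = sqrt(116) = 2*sqrt(29) ≈ 10.770)
112*((j*4)*(-2)) = 112*(((2*sqrt(29))*4)*(-2)) = 112*((8*sqrt(29))*(-2)) = 112*(-16*sqrt(29)) = -1792*sqrt(29)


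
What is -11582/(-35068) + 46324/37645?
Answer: 1030247211/660067430 ≈ 1.5608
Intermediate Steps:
-11582/(-35068) + 46324/37645 = -11582*(-1/35068) + 46324*(1/37645) = 5791/17534 + 46324/37645 = 1030247211/660067430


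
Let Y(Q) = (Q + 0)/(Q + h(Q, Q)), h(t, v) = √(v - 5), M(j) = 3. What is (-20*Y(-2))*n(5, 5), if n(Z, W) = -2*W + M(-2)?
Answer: 560/11 + 280*I*√7/11 ≈ 50.909 + 67.346*I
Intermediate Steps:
h(t, v) = √(-5 + v)
Y(Q) = Q/(Q + √(-5 + Q)) (Y(Q) = (Q + 0)/(Q + √(-5 + Q)) = Q/(Q + √(-5 + Q)))
n(Z, W) = 3 - 2*W (n(Z, W) = -2*W + 3 = 3 - 2*W)
(-20*Y(-2))*n(5, 5) = (-(-40)/(-2 + √(-5 - 2)))*(3 - 2*5) = (-(-40)/(-2 + √(-7)))*(3 - 10) = -(-40)/(-2 + I*√7)*(-7) = (40/(-2 + I*√7))*(-7) = -280/(-2 + I*√7)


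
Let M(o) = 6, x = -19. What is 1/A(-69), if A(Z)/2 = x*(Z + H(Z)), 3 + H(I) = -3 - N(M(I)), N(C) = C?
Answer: 1/3078 ≈ 0.00032489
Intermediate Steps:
H(I) = -12 (H(I) = -3 + (-3 - 1*6) = -3 + (-3 - 6) = -3 - 9 = -12)
A(Z) = 456 - 38*Z (A(Z) = 2*(-19*(Z - 12)) = 2*(-19*(-12 + Z)) = 2*(228 - 19*Z) = 456 - 38*Z)
1/A(-69) = 1/(456 - 38*(-69)) = 1/(456 + 2622) = 1/3078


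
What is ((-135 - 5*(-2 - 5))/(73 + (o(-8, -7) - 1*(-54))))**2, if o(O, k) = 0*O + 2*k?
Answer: 10000/12769 ≈ 0.78315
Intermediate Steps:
o(O, k) = 2*k (o(O, k) = 0 + 2*k = 2*k)
((-135 - 5*(-2 - 5))/(73 + (o(-8, -7) - 1*(-54))))**2 = ((-135 - 5*(-2 - 5))/(73 + (2*(-7) - 1*(-54))))**2 = ((-135 - 5*(-7))/(73 + (-14 + 54)))**2 = ((-135 + 35)/(73 + 40))**2 = (-100/113)**2 = 10000/12769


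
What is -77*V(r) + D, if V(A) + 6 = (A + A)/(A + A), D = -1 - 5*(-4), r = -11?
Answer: 404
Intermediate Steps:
D = 19 (D = -1 + 20 = 19)
V(A) = -5 (V(A) = -6 + (A + A)/(A + A) = -6 + (2*A)/((2*A)) = -6 + (2*A)*(1/(2*A)) = -6 + 1 = -5)
-77*V(r) + D = -77*(-5) + 19 = 385 + 19 = 404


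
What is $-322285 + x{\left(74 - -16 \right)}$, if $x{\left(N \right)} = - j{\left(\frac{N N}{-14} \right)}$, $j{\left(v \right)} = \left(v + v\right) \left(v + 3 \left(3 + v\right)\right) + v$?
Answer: $- \frac{146473315}{49} \approx -2.9893 \cdot 10^{6}$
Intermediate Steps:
$j{\left(v \right)} = v + 2 v \left(9 + 4 v\right)$ ($j{\left(v \right)} = 2 v \left(v + \left(9 + 3 v\right)\right) + v = 2 v \left(9 + 4 v\right) + v = v + 2 v \left(9 + 4 v\right)$)
$x{\left(N \right)} = \frac{N^{2} \left(19 - \frac{4 N^{2}}{7}\right)}{14}$ ($x{\left(N \right)} = - \frac{N N}{-14} \left(19 + 8 \frac{N N}{-14}\right) = - N^{2} \left(- \frac{1}{14}\right) \left(19 + 8 N^{2} \left(- \frac{1}{14}\right)\right) = - - \frac{N^{2}}{14} \left(19 + 8 \left(- \frac{N^{2}}{14}\right)\right) = - - \frac{N^{2}}{14} \left(19 - \frac{4 N^{2}}{7}\right) = - \frac{\left(-1\right) N^{2} \left(19 - \frac{4 N^{2}}{7}\right)}{14} = \frac{N^{2} \left(19 - \frac{4 N^{2}}{7}\right)}{14}$)
$-322285 + x{\left(74 - -16 \right)} = -322285 + \frac{\left(74 - -16\right)^{2} \left(133 - 4 \left(74 - -16\right)^{2}\right)}{98} = -322285 + \frac{\left(74 + 16\right)^{2} \left(133 - 4 \left(74 + 16\right)^{2}\right)}{98} = -322285 + \frac{90^{2} \left(133 - 4 \cdot 90^{2}\right)}{98} = -322285 + \frac{1}{98} \cdot 8100 \left(133 - 32400\right) = -322285 + \frac{1}{98} \cdot 8100 \left(-32267\right) = -322285 - \frac{130681350}{49} = - \frac{146473315}{49}$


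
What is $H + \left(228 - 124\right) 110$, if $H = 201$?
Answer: $11641$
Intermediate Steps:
$H + \left(228 - 124\right) 110 = 201 + \left(228 - 124\right) 110 = 201 + 104 \cdot 110 = 201 + 11440 = 11641$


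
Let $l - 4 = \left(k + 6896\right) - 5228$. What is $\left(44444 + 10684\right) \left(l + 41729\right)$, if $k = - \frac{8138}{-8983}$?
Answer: $\frac{1653328246776}{691} \approx 2.3927 \cdot 10^{9}$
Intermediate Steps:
$k = \frac{626}{691}$ ($k = \left(-8138\right) \left(- \frac{1}{8983}\right) = \frac{626}{691} \approx 0.90593$)
$l = \frac{1155978}{691}$ ($l = 4 + \left(\left(\frac{626}{691} + 6896\right) - 5228\right) = 4 + \left(\frac{4765762}{691} - 5228\right) = 4 + \frac{1153214}{691} = \frac{1155978}{691} \approx 1672.9$)
$\left(44444 + 10684\right) \left(l + 41729\right) = \left(44444 + 10684\right) \left(\frac{1155978}{691} + 41729\right) = 55128 \cdot \frac{29990717}{691} = \frac{1653328246776}{691}$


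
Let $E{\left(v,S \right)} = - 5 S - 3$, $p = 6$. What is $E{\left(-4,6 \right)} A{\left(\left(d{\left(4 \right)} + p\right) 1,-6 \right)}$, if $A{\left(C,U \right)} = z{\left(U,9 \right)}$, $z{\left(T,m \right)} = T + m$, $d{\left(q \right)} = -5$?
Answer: $-99$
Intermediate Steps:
$A{\left(C,U \right)} = 9 + U$ ($A{\left(C,U \right)} = U + 9 = 9 + U$)
$E{\left(v,S \right)} = -3 - 5 S$
$E{\left(-4,6 \right)} A{\left(\left(d{\left(4 \right)} + p\right) 1,-6 \right)} = \left(-3 - 30\right) \left(9 - 6\right) = \left(-3 - 30\right) 3 = \left(-33\right) 3 = -99$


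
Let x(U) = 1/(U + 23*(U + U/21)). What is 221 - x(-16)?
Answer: 1863493/8432 ≈ 221.00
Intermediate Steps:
x(U) = 21/(527*U) (x(U) = 1/(U + 23*(U + U*(1/21))) = 1/(U + 23*(U + U/21)) = 1/(U + 23*(22*U/21)) = 1/(U + 506*U/21) = 1/(527*U/21) = 21/(527*U))
221 - x(-16) = 221 - 21/(527*(-16)) = 221 - 21*(-1)/(527*16) = 221 - 1*(-21/8432) = 221 + 21/8432 = 1863493/8432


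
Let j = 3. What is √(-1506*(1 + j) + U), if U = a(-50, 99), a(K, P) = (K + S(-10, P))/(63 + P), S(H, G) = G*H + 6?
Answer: I*√488461/9 ≈ 77.656*I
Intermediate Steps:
S(H, G) = 6 + G*H
a(K, P) = (6 + K - 10*P)/(63 + P) (a(K, P) = (K + (6 + P*(-10)))/(63 + P) = (K + (6 - 10*P))/(63 + P) = (6 + K - 10*P)/(63 + P))
U = -517/81 (U = (6 - 50 - 10*99)/(63 + 99) = (6 - 50 - 990)/162 = (1/162)*(-1034) = -517/81 ≈ -6.3827)
√(-1506*(1 + j) + U) = √(-1506*(1 + 3) - 517/81) = √(-1506*4 - 517/81) = √(-6024 - 517/81) = √(-488461/81) = I*√488461/9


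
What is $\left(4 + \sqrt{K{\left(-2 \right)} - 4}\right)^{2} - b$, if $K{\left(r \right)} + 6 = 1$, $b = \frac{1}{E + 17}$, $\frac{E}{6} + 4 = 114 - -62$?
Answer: $\frac{7342}{1049} + 24 i \approx 6.999 + 24.0 i$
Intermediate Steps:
$E = 1032$ ($E = -24 + 6 \left(114 - -62\right) = -24 + 6 \left(114 + 62\right) = -24 + 6 \cdot 176 = -24 + 1056 = 1032$)
$b = \frac{1}{1049}$ ($b = \frac{1}{1032 + 17} = \frac{1}{1049} \approx 0.00095329$)
$K{\left(r \right)} = -5$ ($K{\left(r \right)} = -6 + 1 = -5$)
$\left(4 + \sqrt{K{\left(-2 \right)} - 4}\right)^{2} - b = \left(4 + \sqrt{-5 - 4}\right)^{2} - \frac{1}{1049} = \left(4 + \sqrt{-9}\right)^{2} - \frac{1}{1049} = \left(4 + 3 i\right)^{2} - \frac{1}{1049} = - \frac{1}{1049} + \left(4 + 3 i\right)^{2}$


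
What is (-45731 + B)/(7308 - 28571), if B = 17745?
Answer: 27986/21263 ≈ 1.3162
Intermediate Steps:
(-45731 + B)/(7308 - 28571) = (-45731 + 17745)/(7308 - 28571) = -27986/(-21263) = -27986*(-1/21263) = 27986/21263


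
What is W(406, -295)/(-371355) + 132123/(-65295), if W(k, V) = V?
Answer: -1089894992/538836105 ≈ -2.0227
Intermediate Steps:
W(406, -295)/(-371355) + 132123/(-65295) = -295/(-371355) + 132123/(-65295) = -295*(-1/371355) + 132123*(-1/65295) = 59/74271 - 44041/21765 = -1089894992/538836105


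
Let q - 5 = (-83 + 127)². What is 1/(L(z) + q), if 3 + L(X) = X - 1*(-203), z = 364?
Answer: 1/2505 ≈ 0.00039920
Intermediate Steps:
q = 1941 (q = 5 + (-83 + 127)² = 5 + 44² = 5 + 1936 = 1941)
L(X) = 200 + X (L(X) = -3 + (X - 1*(-203)) = -3 + (X + 203) = -3 + (203 + X) = 200 + X)
1/(L(z) + q) = 1/((200 + 364) + 1941) = 1/(564 + 1941) = 1/2505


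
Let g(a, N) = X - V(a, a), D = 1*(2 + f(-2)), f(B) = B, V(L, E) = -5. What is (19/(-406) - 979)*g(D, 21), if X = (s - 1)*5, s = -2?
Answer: 1987465/203 ≈ 9790.5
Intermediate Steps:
X = -15 (X = (-2 - 1)*5 = -3*5 = -15)
D = 0 (D = 1*(2 - 2) = 1*0 = 0)
g(a, N) = -10 (g(a, N) = -15 - 1*(-5) = -15 + 5 = -10)
(19/(-406) - 979)*g(D, 21) = (19/(-406) - 979)*(-10) = (19*(-1/406) - 979)*(-10) = (-19/406 - 979)*(-10) = -397493/406*(-10) = 1987465/203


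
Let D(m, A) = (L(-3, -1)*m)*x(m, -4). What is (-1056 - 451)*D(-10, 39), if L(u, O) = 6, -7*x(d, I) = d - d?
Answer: 0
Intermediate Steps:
x(d, I) = 0 (x(d, I) = -(d - d)/7 = -1/7*0 = 0)
D(m, A) = 0 (D(m, A) = (6*m)*0 = 0)
(-1056 - 451)*D(-10, 39) = (-1056 - 451)*0 = -1507*0 = 0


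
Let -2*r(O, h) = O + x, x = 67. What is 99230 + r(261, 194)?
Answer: 99066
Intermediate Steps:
r(O, h) = -67/2 - O/2 (r(O, h) = -(O + 67)/2 = -(67 + O)/2 = -67/2 - O/2)
99230 + r(261, 194) = 99230 + (-67/2 - ½*261) = 99230 + (-67/2 - 261/2) = 99230 - 164 = 99066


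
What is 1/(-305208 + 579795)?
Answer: 1/274587 ≈ 3.6418e-6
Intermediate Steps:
1/(-305208 + 579795) = 1/274587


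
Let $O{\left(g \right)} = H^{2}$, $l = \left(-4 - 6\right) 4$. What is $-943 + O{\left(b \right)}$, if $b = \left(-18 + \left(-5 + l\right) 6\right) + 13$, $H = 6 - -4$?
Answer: $-843$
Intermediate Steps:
$H = 10$ ($H = 6 + 4 = 10$)
$l = -40$ ($l = \left(-4 - 6\right) 4 = \left(-10\right) 4 = -40$)
$b = -275$ ($b = \left(-18 + \left(-5 - 40\right) 6\right) + 13 = \left(-18 - 270\right) + 13 = -288 + 13 = -275$)
$O{\left(g \right)} = 100$ ($O{\left(g \right)} = 10^{2} = 100$)
$-943 + O{\left(b \right)} = -943 + 100 = -843$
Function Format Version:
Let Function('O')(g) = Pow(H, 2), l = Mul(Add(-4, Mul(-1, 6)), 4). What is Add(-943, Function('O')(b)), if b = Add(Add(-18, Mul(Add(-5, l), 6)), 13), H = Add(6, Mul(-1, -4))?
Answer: -843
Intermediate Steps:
H = 10 (H = Add(6, 4) = 10)
l = -40 (l = Mul(Add(-4, -6), 4) = Mul(-10, 4) = -40)
b = -275 (b = Add(Add(-18, Mul(Add(-5, -40), 6)), 13) = Add(Add(-18, Mul(-45, 6)), 13) = Add(Add(-18, -270), 13) = Add(-288, 13) = -275)
Function('O')(g) = 100 (Function('O')(g) = Pow(10, 2) = 100)
Add(-943, Function('O')(b)) = Add(-943, 100) = -843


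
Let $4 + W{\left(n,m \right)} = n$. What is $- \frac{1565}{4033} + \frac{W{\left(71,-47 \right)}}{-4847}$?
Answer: $- \frac{212318}{528323} \approx -0.40187$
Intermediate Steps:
$W{\left(n,m \right)} = -4 + n$
$- \frac{1565}{4033} + \frac{W{\left(71,-47 \right)}}{-4847} = - \frac{1565}{4033} + \frac{-4 + 71}{-4847} = \left(-1565\right) \frac{1}{4033} + 67 \left(- \frac{1}{4847}\right) = - \frac{1565}{4033} - \frac{67}{4847} = - \frac{212318}{528323}$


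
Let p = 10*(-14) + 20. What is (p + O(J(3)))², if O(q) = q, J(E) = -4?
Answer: 15376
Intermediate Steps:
p = -120 (p = -140 + 20 = -120)
(p + O(J(3)))² = (-120 - 4)² = (-124)² = 15376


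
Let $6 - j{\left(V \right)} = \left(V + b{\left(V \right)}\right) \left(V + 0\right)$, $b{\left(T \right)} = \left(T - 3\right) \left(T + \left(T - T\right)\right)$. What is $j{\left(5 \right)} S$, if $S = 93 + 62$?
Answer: $-10695$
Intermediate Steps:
$b{\left(T \right)} = T \left(-3 + T\right)$ ($b{\left(T \right)} = \left(-3 + T\right) \left(T + 0\right) = \left(-3 + T\right) T = T \left(-3 + T\right)$)
$j{\left(V \right)} = 6 - V \left(V + V \left(-3 + V\right)\right)$ ($j{\left(V \right)} = 6 - \left(V + V \left(-3 + V\right)\right) \left(V + 0\right) = 6 - \left(V + V \left(-3 + V\right)\right) V = 6 - V \left(V + V \left(-3 + V\right)\right)$)
$S = 155$
$j{\left(5 \right)} S = \left(6 - 5^{3} + 2 \cdot 5^{2}\right) 155 = \left(6 - 125 + 2 \cdot 25\right) 155 = \left(6 - 125 + 50\right) 155 = \left(-69\right) 155 = -10695$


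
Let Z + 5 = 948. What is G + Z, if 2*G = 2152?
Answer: 2019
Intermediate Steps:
G = 1076 (G = (½)*2152 = 1076)
Z = 943 (Z = -5 + 948 = 943)
G + Z = 1076 + 943 = 2019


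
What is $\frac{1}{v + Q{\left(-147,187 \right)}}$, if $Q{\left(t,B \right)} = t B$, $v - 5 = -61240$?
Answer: $- \frac{1}{88724} \approx -1.1271 \cdot 10^{-5}$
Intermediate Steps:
$v = -61235$ ($v = 5 - 61240 = -61235$)
$Q{\left(t,B \right)} = B t$
$\frac{1}{v + Q{\left(-147,187 \right)}} = \frac{1}{-61235 + 187 \left(-147\right)} = \frac{1}{-61235 - 27489} = \frac{1}{-88724} = - \frac{1}{88724}$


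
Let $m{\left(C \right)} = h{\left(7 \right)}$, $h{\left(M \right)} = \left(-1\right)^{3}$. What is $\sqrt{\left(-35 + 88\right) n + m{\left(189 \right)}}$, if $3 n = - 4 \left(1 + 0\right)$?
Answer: $\frac{i \sqrt{645}}{3} \approx 8.4656 i$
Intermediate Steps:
$h{\left(M \right)} = -1$
$m{\left(C \right)} = -1$
$n = - \frac{4}{3}$ ($n = \frac{\left(-4\right) \left(1 + 0\right)}{3} = \frac{\left(-4\right) 1}{3} = \frac{1}{3} \left(-4\right) = - \frac{4}{3} \approx -1.3333$)
$\sqrt{\left(-35 + 88\right) n + m{\left(189 \right)}} = \sqrt{\left(-35 + 88\right) \left(- \frac{4}{3}\right) - 1} = \sqrt{53 \left(- \frac{4}{3}\right) - 1} = \sqrt{- \frac{212}{3} - 1} = \sqrt{- \frac{215}{3}} = \frac{i \sqrt{645}}{3}$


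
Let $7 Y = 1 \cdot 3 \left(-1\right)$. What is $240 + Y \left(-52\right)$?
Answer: $\frac{1836}{7} \approx 262.29$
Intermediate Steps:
$Y = - \frac{3}{7}$ ($Y = \frac{1 \cdot 3 \left(-1\right)}{7} = \frac{3 \left(-1\right)}{7} = \frac{1}{7} \left(-3\right) = - \frac{3}{7} \approx -0.42857$)
$240 + Y \left(-52\right) = 240 - - \frac{156}{7} = 240 + \frac{156}{7} = \frac{1836}{7}$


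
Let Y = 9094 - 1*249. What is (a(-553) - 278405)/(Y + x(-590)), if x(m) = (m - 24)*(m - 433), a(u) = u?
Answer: -278958/636967 ≈ -0.43795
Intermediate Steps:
x(m) = (-433 + m)*(-24 + m) (x(m) = (-24 + m)*(-433 + m) = (-433 + m)*(-24 + m))
Y = 8845 (Y = 9094 - 249 = 8845)
(a(-553) - 278405)/(Y + x(-590)) = (-553 - 278405)/(8845 + (10392 + (-590)² - 457*(-590))) = -278958/(8845 + (10392 + 348100 + 269630)) = -278958/(8845 + 628122) = -278958/636967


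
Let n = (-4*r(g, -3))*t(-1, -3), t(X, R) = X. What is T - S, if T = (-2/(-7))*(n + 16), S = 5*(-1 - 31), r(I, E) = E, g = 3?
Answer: 1128/7 ≈ 161.14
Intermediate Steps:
n = -12 (n = -4*(-3)*(-1) = 12*(-1) = -12)
S = -160 (S = 5*(-32) = -160)
T = 8/7 (T = (-2/(-7))*(-12 + 16) = -2*(-⅐)*4 = (2/7)*4 = 8/7 ≈ 1.1429)
T - S = 8/7 - 1*(-160) = 8/7 + 160 = 1128/7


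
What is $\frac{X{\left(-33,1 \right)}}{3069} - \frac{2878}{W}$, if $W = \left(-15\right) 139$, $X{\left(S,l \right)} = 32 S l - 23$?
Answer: $\frac{2194289}{2132955} \approx 1.0288$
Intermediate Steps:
$X{\left(S,l \right)} = -23 + 32 S l$ ($X{\left(S,l \right)} = 32 S l - 23 = -23 + 32 S l$)
$W = -2085$
$\frac{X{\left(-33,1 \right)}}{3069} - \frac{2878}{W} = \frac{-23 + 32 \left(-33\right) 1}{3069} - \frac{2878}{-2085} = \left(-23 - 1056\right) \frac{1}{3069} - - \frac{2878}{2085} = \left(-1079\right) \frac{1}{3069} + \frac{2878}{2085} = - \frac{1079}{3069} + \frac{2878}{2085} = \frac{2194289}{2132955}$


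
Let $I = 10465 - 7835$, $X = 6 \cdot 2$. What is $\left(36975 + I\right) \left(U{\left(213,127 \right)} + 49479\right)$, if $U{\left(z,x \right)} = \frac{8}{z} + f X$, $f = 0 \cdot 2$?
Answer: $\frac{417398481175}{213} \approx 1.9596 \cdot 10^{9}$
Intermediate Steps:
$f = 0$
$X = 12$
$I = 2630$
$U{\left(z,x \right)} = \frac{8}{z}$ ($U{\left(z,x \right)} = \frac{8}{z} + 0 \cdot 12 = \frac{8}{z} + 0 = \frac{8}{z}$)
$\left(36975 + I\right) \left(U{\left(213,127 \right)} + 49479\right) = \left(36975 + 2630\right) \left(\frac{8}{213} + 49479\right) = 39605 \left(8 \cdot \frac{1}{213} + 49479\right) = 39605 \left(\frac{8}{213} + 49479\right) = 39605 \cdot \frac{10539035}{213} = \frac{417398481175}{213}$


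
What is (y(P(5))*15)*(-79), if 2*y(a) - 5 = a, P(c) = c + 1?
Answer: -13035/2 ≈ -6517.5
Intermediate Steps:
P(c) = 1 + c
y(a) = 5/2 + a/2
(y(P(5))*15)*(-79) = ((5/2 + (1 + 5)/2)*15)*(-79) = ((5/2 + (1/2)*6)*15)*(-79) = ((5/2 + 3)*15)*(-79) = ((11/2)*15)*(-79) = (165/2)*(-79) = -13035/2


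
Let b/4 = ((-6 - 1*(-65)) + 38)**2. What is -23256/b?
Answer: -5814/9409 ≈ -0.61792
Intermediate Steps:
b = 37636 (b = 4*((-6 - 1*(-65)) + 38)**2 = 4*((-6 + 65) + 38)**2 = 4*(59 + 38)**2 = 4*97**2 = 4*9409 = 37636)
-23256/b = -23256/37636 = -23256*1/37636 = -5814/9409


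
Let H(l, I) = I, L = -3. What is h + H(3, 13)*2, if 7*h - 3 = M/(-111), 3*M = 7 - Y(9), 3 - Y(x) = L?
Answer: 61604/2331 ≈ 26.428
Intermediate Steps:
Y(x) = 6 (Y(x) = 3 - 1*(-3) = 3 + 3 = 6)
M = ⅓ (M = (7 - 1*6)/3 = (7 - 6)/3 = (⅓)*1 = ⅓ ≈ 0.33333)
h = 998/2331 (h = 3/7 + ((⅓)/(-111))/7 = 3/7 + ((⅓)*(-1/111))/7 = 3/7 + (⅐)*(-1/333) = 3/7 - 1/2331 = 998/2331 ≈ 0.42814)
h + H(3, 13)*2 = 998/2331 + 13*2 = 998/2331 + 26 = 61604/2331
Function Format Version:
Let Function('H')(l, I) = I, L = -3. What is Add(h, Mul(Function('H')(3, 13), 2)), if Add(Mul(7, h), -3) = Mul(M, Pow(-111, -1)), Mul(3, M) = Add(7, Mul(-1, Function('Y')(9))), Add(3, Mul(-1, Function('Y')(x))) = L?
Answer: Rational(61604, 2331) ≈ 26.428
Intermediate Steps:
Function('Y')(x) = 6 (Function('Y')(x) = Add(3, Mul(-1, -3)) = Add(3, 3) = 6)
M = Rational(1, 3) (M = Mul(Rational(1, 3), Add(7, Mul(-1, 6))) = Mul(Rational(1, 3), Add(7, -6)) = Mul(Rational(1, 3), 1) = Rational(1, 3) ≈ 0.33333)
h = Rational(998, 2331) (h = Add(Rational(3, 7), Mul(Rational(1, 7), Mul(Rational(1, 3), Pow(-111, -1)))) = Add(Rational(3, 7), Mul(Rational(1, 7), Mul(Rational(1, 3), Rational(-1, 111)))) = Add(Rational(3, 7), Mul(Rational(1, 7), Rational(-1, 333))) = Add(Rational(3, 7), Rational(-1, 2331)) = Rational(998, 2331) ≈ 0.42814)
Add(h, Mul(Function('H')(3, 13), 2)) = Add(Rational(998, 2331), Mul(13, 2)) = Add(Rational(998, 2331), 26) = Rational(61604, 2331)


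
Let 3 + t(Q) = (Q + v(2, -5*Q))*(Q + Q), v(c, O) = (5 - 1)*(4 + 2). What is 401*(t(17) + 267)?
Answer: 664858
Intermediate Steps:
v(c, O) = 24 (v(c, O) = 4*6 = 24)
t(Q) = -3 + 2*Q*(24 + Q) (t(Q) = -3 + (Q + 24)*(Q + Q) = -3 + (24 + Q)*(2*Q) = -3 + 2*Q*(24 + Q))
401*(t(17) + 267) = 401*((-3 + 2*17² + 48*17) + 267) = 401*((-3 + 2*289 + 816) + 267) = 401*((-3 + 578 + 816) + 267) = 401*(1391 + 267) = 401*1658 = 664858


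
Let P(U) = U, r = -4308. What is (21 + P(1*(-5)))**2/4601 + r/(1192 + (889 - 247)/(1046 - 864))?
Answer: -1775869820/500556593 ≈ -3.5478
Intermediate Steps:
(21 + P(1*(-5)))**2/4601 + r/(1192 + (889 - 247)/(1046 - 864)) = (21 + 1*(-5))**2/4601 - 4308/(1192 + (889 - 247)/(1046 - 864)) = (21 - 5)**2*(1/4601) - 4308/(1192 + 642/182) = 16**2*(1/4601) - 4308/(1192 + 642*(1/182)) = 256*(1/4601) - 4308/(1192 + 321/91) = 256/4601 - 4308/108793/91 = 256/4601 - 4308*91/108793 = 256/4601 - 392028/108793 = -1775869820/500556593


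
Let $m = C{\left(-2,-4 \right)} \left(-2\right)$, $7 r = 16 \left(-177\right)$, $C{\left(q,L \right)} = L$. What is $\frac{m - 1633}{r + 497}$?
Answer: $- \frac{11375}{647} \approx -17.581$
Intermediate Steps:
$r = - \frac{2832}{7}$ ($r = \frac{16 \left(-177\right)}{7} = \frac{1}{7} \left(-2832\right) = - \frac{2832}{7} \approx -404.57$)
$m = 8$ ($m = \left(-4\right) \left(-2\right) = 8$)
$\frac{m - 1633}{r + 497} = \frac{8 - 1633}{- \frac{2832}{7} + 497} = - \frac{1625}{\frac{647}{7}} = \left(-1625\right) \frac{7}{647} = - \frac{11375}{647}$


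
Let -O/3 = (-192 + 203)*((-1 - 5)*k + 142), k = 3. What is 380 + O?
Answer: -3712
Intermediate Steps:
O = -4092 (O = -3*(-192 + 203)*((-1 - 5)*3 + 142) = -33*(-6*3 + 142) = -33*(-18 + 142) = -33*124 = -3*1364 = -4092)
380 + O = 380 - 4092 = -3712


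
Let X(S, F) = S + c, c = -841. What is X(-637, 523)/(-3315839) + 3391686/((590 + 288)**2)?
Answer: 5623712040553/1278063615838 ≈ 4.4002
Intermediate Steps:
X(S, F) = -841 + S (X(S, F) = S - 841 = -841 + S)
X(-637, 523)/(-3315839) + 3391686/((590 + 288)**2) = (-841 - 637)/(-3315839) + 3391686/((590 + 288)**2) = -1478*(-1/3315839) + 3391686/(878**2) = 1478/3315839 + 3391686/770884 = 1478/3315839 + 3391686*(1/770884) = 1478/3315839 + 1695843/385442 = 5623712040553/1278063615838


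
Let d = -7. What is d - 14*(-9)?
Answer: 119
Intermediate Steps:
d - 14*(-9) = -7 - 14*(-9) = -7 + 126 = 119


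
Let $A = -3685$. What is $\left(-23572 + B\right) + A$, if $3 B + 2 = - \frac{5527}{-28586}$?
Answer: $- \frac{779185817}{28586} \approx -27258.0$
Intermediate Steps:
$B = - \frac{17215}{28586}$ ($B = - \frac{2}{3} + \frac{\left(-5527\right) \frac{1}{-28586}}{3} = - \frac{2}{3} + \frac{\left(-5527\right) \left(- \frac{1}{28586}\right)}{3} = - \frac{2}{3} + \frac{1}{3} \cdot \frac{5527}{28586} = - \frac{2}{3} + \frac{5527}{85758} = - \frac{17215}{28586} \approx -0.60222$)
$\left(-23572 + B\right) + A = \left(-23572 - \frac{17215}{28586}\right) - 3685 = - \frac{673846407}{28586} - 3685 = - \frac{779185817}{28586}$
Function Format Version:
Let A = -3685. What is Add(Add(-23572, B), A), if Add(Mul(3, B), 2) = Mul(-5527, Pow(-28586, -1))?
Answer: Rational(-779185817, 28586) ≈ -27258.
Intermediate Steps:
B = Rational(-17215, 28586) (B = Add(Rational(-2, 3), Mul(Rational(1, 3), Mul(-5527, Pow(-28586, -1)))) = Add(Rational(-2, 3), Mul(Rational(1, 3), Mul(-5527, Rational(-1, 28586)))) = Add(Rational(-2, 3), Mul(Rational(1, 3), Rational(5527, 28586))) = Add(Rational(-2, 3), Rational(5527, 85758)) = Rational(-17215, 28586) ≈ -0.60222)
Add(Add(-23572, B), A) = Add(Add(-23572, Rational(-17215, 28586)), -3685) = Add(Rational(-673846407, 28586), -3685) = Rational(-779185817, 28586)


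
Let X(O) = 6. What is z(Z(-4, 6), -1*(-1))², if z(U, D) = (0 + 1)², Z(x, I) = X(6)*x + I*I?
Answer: 1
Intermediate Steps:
Z(x, I) = I² + 6*x (Z(x, I) = 6*x + I*I = 6*x + I² = I² + 6*x)
z(U, D) = 1 (z(U, D) = 1² = 1)
z(Z(-4, 6), -1*(-1))² = 1² = 1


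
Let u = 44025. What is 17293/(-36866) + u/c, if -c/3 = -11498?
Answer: 85543409/105971317 ≈ 0.80723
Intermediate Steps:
c = 34494 (c = -3*(-11498) = 34494)
17293/(-36866) + u/c = 17293/(-36866) + 44025/34494 = 17293*(-1/36866) + 44025*(1/34494) = -17293/36866 + 14675/11498 = 85543409/105971317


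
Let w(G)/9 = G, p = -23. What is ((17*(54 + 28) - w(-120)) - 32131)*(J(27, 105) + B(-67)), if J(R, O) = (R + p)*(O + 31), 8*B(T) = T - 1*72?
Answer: -124944941/8 ≈ -1.5618e+7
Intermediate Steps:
B(T) = -9 + T/8 (B(T) = (T - 1*72)/8 = (T - 72)/8 = (-72 + T)/8 = -9 + T/8)
w(G) = 9*G
J(R, O) = (-23 + R)*(31 + O) (J(R, O) = (R - 23)*(O + 31) = (-23 + R)*(31 + O))
((17*(54 + 28) - w(-120)) - 32131)*(J(27, 105) + B(-67)) = ((17*(54 + 28) - 9*(-120)) - 32131)*((-713 - 23*105 + 31*27 + 105*27) + (-9 + (⅛)*(-67))) = ((17*82 - 1*(-1080)) - 32131)*((-713 - 2415 + 837 + 2835) + (-9 - 67/8)) = ((1394 + 1080) - 32131)*(544 - 139/8) = (2474 - 32131)*(4213/8) = -29657*4213/8 = -124944941/8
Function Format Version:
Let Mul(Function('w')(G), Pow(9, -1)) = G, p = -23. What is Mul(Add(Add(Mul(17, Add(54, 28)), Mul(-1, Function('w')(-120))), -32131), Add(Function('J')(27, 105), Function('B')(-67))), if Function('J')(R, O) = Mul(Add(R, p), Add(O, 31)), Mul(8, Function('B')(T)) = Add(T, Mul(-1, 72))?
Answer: Rational(-124944941, 8) ≈ -1.5618e+7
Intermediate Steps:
Function('B')(T) = Add(-9, Mul(Rational(1, 8), T)) (Function('B')(T) = Mul(Rational(1, 8), Add(T, Mul(-1, 72))) = Mul(Rational(1, 8), Add(T, -72)) = Mul(Rational(1, 8), Add(-72, T)) = Add(-9, Mul(Rational(1, 8), T)))
Function('w')(G) = Mul(9, G)
Function('J')(R, O) = Mul(Add(-23, R), Add(31, O)) (Function('J')(R, O) = Mul(Add(R, -23), Add(O, 31)) = Mul(Add(-23, R), Add(31, O)))
Mul(Add(Add(Mul(17, Add(54, 28)), Mul(-1, Function('w')(-120))), -32131), Add(Function('J')(27, 105), Function('B')(-67))) = Mul(Add(Add(Mul(17, Add(54, 28)), Mul(-1, Mul(9, -120))), -32131), Add(Add(-713, Mul(-23, 105), Mul(31, 27), Mul(105, 27)), Add(-9, Mul(Rational(1, 8), -67)))) = Mul(Add(Add(Mul(17, 82), Mul(-1, -1080)), -32131), Add(Add(-713, -2415, 837, 2835), Add(-9, Rational(-67, 8)))) = Mul(Add(Add(1394, 1080), -32131), Add(544, Rational(-139, 8))) = Mul(Add(2474, -32131), Rational(4213, 8)) = Mul(-29657, Rational(4213, 8)) = Rational(-124944941, 8)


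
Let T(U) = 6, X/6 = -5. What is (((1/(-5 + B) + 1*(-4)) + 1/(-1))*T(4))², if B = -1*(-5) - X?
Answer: 22201/25 ≈ 888.04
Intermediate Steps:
X = -30 (X = 6*(-5) = -30)
B = 35 (B = -1*(-5) - 1*(-30) = 5 + 30 = 35)
(((1/(-5 + B) + 1*(-4)) + 1/(-1))*T(4))² = (((1/(-5 + 35) + 1*(-4)) + 1/(-1))*6)² = (((1/30 - 4) - 1)*6)² = ((-119/30 - 1)*6)² = (-149/30*6)² = (-149/5)² = 22201/25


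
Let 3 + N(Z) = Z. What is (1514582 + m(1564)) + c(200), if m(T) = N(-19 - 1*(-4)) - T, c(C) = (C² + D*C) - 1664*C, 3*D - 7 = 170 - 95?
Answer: 3677000/3 ≈ 1.2257e+6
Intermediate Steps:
D = 82/3 (D = 7/3 + (170 - 95)/3 = 7/3 + (⅓)*75 = 7/3 + 25 = 82/3 ≈ 27.333)
c(C) = C² - 4910*C/3 (c(C) = (C² + 82*C/3) - 1664*C = C² - 4910*C/3)
N(Z) = -3 + Z
m(T) = -18 - T (m(T) = (-3 + (-19 - 1*(-4))) - T = (-3 + (-19 + 4)) - T = (-3 - 15) - T = -18 - T)
(1514582 + m(1564)) + c(200) = (1514582 + (-18 - 1*1564)) + (⅓)*200*(-4910 + 3*200) = (1514582 + (-18 - 1564)) + (⅓)*200*(-4910 + 600) = (1514582 - 1582) + (⅓)*200*(-4310) = 1513000 - 862000/3 = 3677000/3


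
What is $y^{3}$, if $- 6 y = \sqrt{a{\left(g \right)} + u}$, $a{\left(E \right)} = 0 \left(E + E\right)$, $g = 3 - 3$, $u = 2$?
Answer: $- \frac{\sqrt{2}}{108} \approx -0.013095$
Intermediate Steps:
$g = 0$ ($g = 3 - 3 = 0$)
$a{\left(E \right)} = 0$ ($a{\left(E \right)} = 0 \cdot 2 E = 0$)
$y = - \frac{\sqrt{2}}{6}$ ($y = - \frac{\sqrt{0 + 2}}{6} = - \frac{\sqrt{2}}{6} \approx -0.2357$)
$y^{3} = \left(- \frac{\sqrt{2}}{6}\right)^{3} = - \frac{\sqrt{2}}{108}$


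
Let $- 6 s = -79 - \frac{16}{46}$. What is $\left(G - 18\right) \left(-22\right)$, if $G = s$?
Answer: $\frac{7249}{69} \approx 105.06$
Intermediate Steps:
$s = \frac{1825}{138}$ ($s = - \frac{-79 - \frac{16}{46}}{6} = - \frac{-79 - 16 \cdot \frac{1}{46}}{6} = - \frac{-79 - \frac{8}{23}}{6} = \left(- \frac{1}{6}\right) \left(- \frac{1825}{23}\right) = \frac{1825}{138} \approx 13.225$)
$G = \frac{1825}{138} \approx 13.225$
$\left(G - 18\right) \left(-22\right) = \left(\frac{1825}{138} - 18\right) \left(-22\right) = \left(- \frac{659}{138}\right) \left(-22\right) = \frac{7249}{69}$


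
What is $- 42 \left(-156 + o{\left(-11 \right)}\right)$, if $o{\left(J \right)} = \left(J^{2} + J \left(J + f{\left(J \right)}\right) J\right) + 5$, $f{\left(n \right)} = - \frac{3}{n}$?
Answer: $55776$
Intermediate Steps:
$o{\left(J \right)} = 5 + J^{2} + J^{2} \left(J - \frac{3}{J}\right)$ ($o{\left(J \right)} = \left(J^{2} + J \left(J - \frac{3}{J}\right) J\right) + 5 = \left(J^{2} + J^{2} \left(J - \frac{3}{J}\right)\right) + 5 = 5 + J^{2} + J^{2} \left(J - \frac{3}{J}\right)$)
$- 42 \left(-156 + o{\left(-11 \right)}\right) = - 42 \left(-156 + \left(5 + \left(-11\right)^{2} + \left(-11\right)^{3} - -33\right)\right) = - 42 \left(-156 + \left(5 + 121 - 1331 + 33\right)\right) = - 42 \left(-156 - 1172\right) = \left(-42\right) \left(-1328\right) = 55776$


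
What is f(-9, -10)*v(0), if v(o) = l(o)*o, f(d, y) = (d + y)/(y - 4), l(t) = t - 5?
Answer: 0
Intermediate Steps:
l(t) = -5 + t
f(d, y) = (d + y)/(-4 + y)
v(o) = o*(-5 + o) (v(o) = (-5 + o)*o = o*(-5 + o))
f(-9, -10)*v(0) = ((-9 - 10)/(-4 - 10))*(0*(-5 + 0)) = (-19/(-14))*(0*(-5)) = -1/14*(-19)*0 = (19/14)*0 = 0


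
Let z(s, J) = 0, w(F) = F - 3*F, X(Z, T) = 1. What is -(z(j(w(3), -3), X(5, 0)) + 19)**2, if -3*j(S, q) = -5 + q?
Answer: -361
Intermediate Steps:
w(F) = -2*F
j(S, q) = 5/3 - q/3 (j(S, q) = -(-5 + q)/3 = 5/3 - q/3)
-(z(j(w(3), -3), X(5, 0)) + 19)**2 = -(0 + 19)**2 = -1*19**2 = -1*361 = -361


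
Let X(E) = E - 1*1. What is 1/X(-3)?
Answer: -1/4 ≈ -0.25000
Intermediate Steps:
X(E) = -1 + E (X(E) = E - 1 = -1 + E)
1/X(-3) = 1/(-1 - 3) = 1/(-4) = -1/4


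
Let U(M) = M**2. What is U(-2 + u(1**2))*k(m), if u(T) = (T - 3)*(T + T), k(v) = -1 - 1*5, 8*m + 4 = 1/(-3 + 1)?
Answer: -216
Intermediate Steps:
m = -9/16 (m = -1/2 + 1/(8*(-3 + 1)) = -1/2 + (1/8)/(-2) = -1/2 + (1/8)*(-1/2) = -1/2 - 1/16 = -9/16 ≈ -0.56250)
k(v) = -6 (k(v) = -1 - 5 = -6)
u(T) = 2*T*(-3 + T) (u(T) = (-3 + T)*(2*T) = 2*T*(-3 + T))
U(-2 + u(1**2))*k(m) = (-2 + 2*1**2*(-3 + 1**2))**2*(-6) = (-2 + 2*1*(-3 + 1))**2*(-6) = (-2 + 2*1*(-2))**2*(-6) = (-2 - 4)**2*(-6) = (-6)**2*(-6) = 36*(-6) = -216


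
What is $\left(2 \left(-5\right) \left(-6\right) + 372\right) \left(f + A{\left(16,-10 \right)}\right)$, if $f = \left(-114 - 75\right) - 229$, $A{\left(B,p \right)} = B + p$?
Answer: $-177984$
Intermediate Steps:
$f = -418$ ($f = -189 - 229 = -418$)
$\left(2 \left(-5\right) \left(-6\right) + 372\right) \left(f + A{\left(16,-10 \right)}\right) = \left(2 \left(-5\right) \left(-6\right) + 372\right) \left(-418 + \left(16 - 10\right)\right) = \left(\left(-10\right) \left(-6\right) + 372\right) \left(-418 + 6\right) = \left(60 + 372\right) \left(-412\right) = 432 \left(-412\right) = -177984$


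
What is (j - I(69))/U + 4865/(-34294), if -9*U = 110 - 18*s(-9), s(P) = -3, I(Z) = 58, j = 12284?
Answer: -471787982/703027 ≈ -671.08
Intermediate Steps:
U = -164/9 (U = -(110 - 18*(-3))/9 = -(110 + 54)/9 = -1/9*164 = -164/9 ≈ -18.222)
(j - I(69))/U + 4865/(-34294) = (12284 - 1*58)/(-164/9) + 4865/(-34294) = (12284 - 58)*(-9/164) + 4865*(-1/34294) = 12226*(-9/164) - 4865/34294 = -55017/82 - 4865/34294 = -471787982/703027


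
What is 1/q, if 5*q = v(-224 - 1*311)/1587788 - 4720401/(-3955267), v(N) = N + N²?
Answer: 15700313698490/4312488146109 ≈ 3.6407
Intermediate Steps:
q = 4312488146109/15700313698490 (q = (((-224 - 1*311)*(1 + (-224 - 1*311)))/1587788 - 4720401/(-3955267))/5 = (((-224 - 311)*(1 + (-224 - 311)))*(1/1587788) - 4720401*(-1/3955267))/5 = (-535*(1 - 535)*(1/1587788) + 4720401/3955267)/5 = (-535*(-534)*(1/1587788) + 4720401/3955267)/5 = (285690*(1/1587788) + 4720401/3955267)/5 = (142845/793894 + 4720401/3955267)/5 = (⅕)*(4312488146109/3140062739698) = 4312488146109/15700313698490 ≈ 0.27468)
1/q = 1/(4312488146109/15700313698490) = 15700313698490/4312488146109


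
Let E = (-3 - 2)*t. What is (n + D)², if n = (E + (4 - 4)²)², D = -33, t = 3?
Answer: 36864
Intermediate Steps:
E = -15 (E = (-3 - 2)*3 = -5*3 = -15)
n = 225 (n = (-15 + (4 - 4)²)² = (-15 + 0²)² = (-15 + 0)² = (-15)² = 225)
(n + D)² = (225 - 33)² = 192² = 36864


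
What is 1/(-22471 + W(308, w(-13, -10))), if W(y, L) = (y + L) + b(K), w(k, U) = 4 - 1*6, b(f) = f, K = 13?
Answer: -1/22152 ≈ -4.5143e-5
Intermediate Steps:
w(k, U) = -2 (w(k, U) = 4 - 6 = -2)
W(y, L) = 13 + L + y (W(y, L) = (y + L) + 13 = (L + y) + 13 = 13 + L + y)
1/(-22471 + W(308, w(-13, -10))) = 1/(-22471 + (13 - 2 + 308)) = 1/(-22471 + 319) = 1/(-22152) = -1/22152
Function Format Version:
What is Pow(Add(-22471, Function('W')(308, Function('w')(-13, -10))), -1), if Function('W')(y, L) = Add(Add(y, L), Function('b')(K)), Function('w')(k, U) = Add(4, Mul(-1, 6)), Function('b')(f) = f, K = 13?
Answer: Rational(-1, 22152) ≈ -4.5143e-5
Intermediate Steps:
Function('w')(k, U) = -2 (Function('w')(k, U) = Add(4, -6) = -2)
Function('W')(y, L) = Add(13, L, y) (Function('W')(y, L) = Add(Add(y, L), 13) = Add(Add(L, y), 13) = Add(13, L, y))
Pow(Add(-22471, Function('W')(308, Function('w')(-13, -10))), -1) = Pow(Add(-22471, Add(13, -2, 308)), -1) = Pow(Add(-22471, 319), -1) = Pow(-22152, -1) = Rational(-1, 22152)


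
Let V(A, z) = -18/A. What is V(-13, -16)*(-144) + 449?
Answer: 3245/13 ≈ 249.62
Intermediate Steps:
V(-13, -16)*(-144) + 449 = -18/(-13)*(-144) + 449 = -18*(-1/13)*(-144) + 449 = (18/13)*(-144) + 449 = -2592/13 + 449 = 3245/13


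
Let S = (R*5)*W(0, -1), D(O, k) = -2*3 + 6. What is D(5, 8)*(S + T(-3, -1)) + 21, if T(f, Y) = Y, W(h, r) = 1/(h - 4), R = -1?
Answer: 21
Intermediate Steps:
W(h, r) = 1/(-4 + h)
D(O, k) = 0 (D(O, k) = -6 + 6 = 0)
S = 5/4 (S = (-1*5)/(-4 + 0) = -5/(-4) = -5*(-¼) = 5/4 ≈ 1.2500)
D(5, 8)*(S + T(-3, -1)) + 21 = 0*(5/4 - 1) + 21 = 0*(¼) + 21 = 0 + 21 = 21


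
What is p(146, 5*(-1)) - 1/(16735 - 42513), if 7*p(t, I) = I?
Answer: -128883/180446 ≈ -0.71425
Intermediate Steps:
p(t, I) = I/7
p(146, 5*(-1)) - 1/(16735 - 42513) = (5*(-1))/7 - 1/(16735 - 42513) = (⅐)*(-5) - 1/(-25778) = -5/7 - 1*(-1/25778) = -5/7 + 1/25778 = -128883/180446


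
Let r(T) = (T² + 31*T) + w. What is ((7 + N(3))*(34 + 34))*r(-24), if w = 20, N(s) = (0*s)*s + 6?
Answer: -130832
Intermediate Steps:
N(s) = 6 (N(s) = 0*s + 6 = 0 + 6 = 6)
r(T) = 20 + T² + 31*T (r(T) = (T² + 31*T) + 20 = 20 + T² + 31*T)
((7 + N(3))*(34 + 34))*r(-24) = ((7 + 6)*(34 + 34))*(20 + (-24)² + 31*(-24)) = (13*68)*(20 + 576 - 744) = 884*(-148) = -130832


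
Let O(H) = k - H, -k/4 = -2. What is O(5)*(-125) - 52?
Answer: -427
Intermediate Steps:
k = 8 (k = -4*(-2) = 8)
O(H) = 8 - H
O(5)*(-125) - 52 = (8 - 1*5)*(-125) - 52 = (8 - 5)*(-125) - 52 = 3*(-125) - 52 = -375 - 52 = -427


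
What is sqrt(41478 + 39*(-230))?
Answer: 6*sqrt(903) ≈ 180.30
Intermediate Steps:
sqrt(41478 + 39*(-230)) = sqrt(41478 - 8970) = sqrt(32508) = 6*sqrt(903)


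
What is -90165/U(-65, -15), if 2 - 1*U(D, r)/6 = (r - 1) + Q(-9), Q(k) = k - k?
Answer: -30055/36 ≈ -834.86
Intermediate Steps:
Q(k) = 0
U(D, r) = 18 - 6*r (U(D, r) = 12 - 6*((r - 1) + 0) = 12 - 6*((-1 + r) + 0) = 12 - 6*(-1 + r) = 12 + (6 - 6*r) = 18 - 6*r)
-90165/U(-65, -15) = -90165/(18 - 6*(-15)) = -90165/(18 + 90) = -90165/108 = -90165*1/108 = -30055/36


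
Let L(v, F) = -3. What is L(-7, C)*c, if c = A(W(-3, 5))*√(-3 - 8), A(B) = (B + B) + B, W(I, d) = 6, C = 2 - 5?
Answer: -54*I*√11 ≈ -179.1*I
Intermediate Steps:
C = -3
A(B) = 3*B (A(B) = 2*B + B = 3*B)
c = 18*I*√11 (c = (3*6)*√(-3 - 8) = 18*√(-11) = 18*(I*√11) = 18*I*√11 ≈ 59.699*I)
L(-7, C)*c = -54*I*√11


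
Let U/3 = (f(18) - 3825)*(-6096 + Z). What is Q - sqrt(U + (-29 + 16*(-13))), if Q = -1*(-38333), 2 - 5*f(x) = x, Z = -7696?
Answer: 38333 - sqrt(3959884155)/5 ≈ 25747.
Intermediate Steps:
f(x) = 2/5 - x/5
U = 791978016/5 (U = 3*(((2/5 - 1/5*18) - 3825)*(-6096 - 7696)) = 3*(((2/5 - 18/5) - 3825)*(-13792)) = 3*((-16/5 - 3825)*(-13792)) = 3*(-19141/5*(-13792)) = 3*(263992672/5) = 791978016/5 ≈ 1.5840e+8)
Q = 38333
Q - sqrt(U + (-29 + 16*(-13))) = 38333 - sqrt(791978016/5 + (-29 + 16*(-13))) = 38333 - sqrt(791978016/5 + (-29 - 208)) = 38333 - sqrt(791978016/5 - 237) = 38333 - sqrt(791976831/5) = 38333 - sqrt(3959884155)/5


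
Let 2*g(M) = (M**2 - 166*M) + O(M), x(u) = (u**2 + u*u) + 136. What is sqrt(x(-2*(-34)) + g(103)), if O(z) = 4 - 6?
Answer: sqrt(24554)/2 ≈ 78.349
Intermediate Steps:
O(z) = -2
x(u) = 136 + 2*u**2 (x(u) = (u**2 + u**2) + 136 = 2*u**2 + 136 = 136 + 2*u**2)
g(M) = -1 + M**2/2 - 83*M (g(M) = ((M**2 - 166*M) - 2)/2 = (-2 + M**2 - 166*M)/2 = -1 + M**2/2 - 83*M)
sqrt(x(-2*(-34)) + g(103)) = sqrt((136 + 2*(-2*(-34))**2) + (-1 + (1/2)*103**2 - 83*103)) = sqrt((136 + 2*68**2) + (-1 + (1/2)*10609 - 8549)) = sqrt((136 + 2*4624) + (-1 + 10609/2 - 8549)) = sqrt((136 + 9248) - 6491/2) = sqrt(9384 - 6491/2) = sqrt(12277/2) = sqrt(24554)/2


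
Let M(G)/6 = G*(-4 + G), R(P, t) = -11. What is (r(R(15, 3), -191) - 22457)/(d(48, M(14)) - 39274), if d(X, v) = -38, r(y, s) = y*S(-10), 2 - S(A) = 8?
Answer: 22391/39312 ≈ 0.56957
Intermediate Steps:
M(G) = 6*G*(-4 + G) (M(G) = 6*(G*(-4 + G)) = 6*G*(-4 + G))
S(A) = -6 (S(A) = 2 - 1*8 = 2 - 8 = -6)
r(y, s) = -6*y (r(y, s) = y*(-6) = -6*y)
(r(R(15, 3), -191) - 22457)/(d(48, M(14)) - 39274) = (-6*(-11) - 22457)/(-38 - 39274) = (66 - 22457)/(-39312) = -22391*(-1/39312) = 22391/39312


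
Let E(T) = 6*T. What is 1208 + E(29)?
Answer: 1382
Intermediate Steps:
1208 + E(29) = 1208 + 6*29 = 1208 + 174 = 1382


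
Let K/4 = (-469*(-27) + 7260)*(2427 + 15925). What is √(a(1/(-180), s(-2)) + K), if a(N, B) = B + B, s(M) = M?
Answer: 2*√365626895 ≈ 38243.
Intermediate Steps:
a(N, B) = 2*B
K = 1462507584 (K = 4*((-469*(-27) + 7260)*(2427 + 15925)) = 4*((12663 + 7260)*18352) = 4*(19923*18352) = 4*365626896 = 1462507584)
√(a(1/(-180), s(-2)) + K) = √(2*(-2) + 1462507584) = √(-4 + 1462507584) = √1462507580 = 2*√365626895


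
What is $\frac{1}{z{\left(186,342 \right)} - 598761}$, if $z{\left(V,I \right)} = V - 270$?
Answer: $- \frac{1}{598845} \approx -1.6699 \cdot 10^{-6}$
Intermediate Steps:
$z{\left(V,I \right)} = -270 + V$ ($z{\left(V,I \right)} = V - 270 = -270 + V$)
$\frac{1}{z{\left(186,342 \right)} - 598761} = \frac{1}{\left(-270 + 186\right) - 598761} = \frac{1}{-84 - 598761} = \frac{1}{-598845} = - \frac{1}{598845}$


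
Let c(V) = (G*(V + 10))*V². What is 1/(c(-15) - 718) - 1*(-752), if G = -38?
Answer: 31608065/42032 ≈ 752.00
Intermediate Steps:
c(V) = V²*(-380 - 38*V) (c(V) = (-38*(V + 10))*V² = (-38*(10 + V))*V² = (-380 - 38*V)*V² = V²*(-380 - 38*V))
1/(c(-15) - 718) - 1*(-752) = 1/(38*(-15)²*(-10 - 1*(-15)) - 718) - 1*(-752) = 1/(38*225*(-10 + 15) - 718) + 752 = 1/(38*225*5 - 718) + 752 = 1/(42750 - 718) + 752 = 1/42032 + 752 = 31608065/42032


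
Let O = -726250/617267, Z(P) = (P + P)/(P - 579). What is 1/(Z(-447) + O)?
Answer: -15078951/4602281 ≈ -3.2764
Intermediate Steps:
Z(P) = 2*P/(-579 + P) (Z(P) = (2*P)/(-579 + P) = 2*P/(-579 + P))
O = -103750/88181 (O = -726250*1/617267 = -103750/88181 ≈ -1.1766)
1/(Z(-447) + O) = 1/(2*(-447)/(-579 - 447) - 103750/88181) = 1/(2*(-447)/(-1026) - 103750/88181) = 1/(2*(-447)*(-1/1026) - 103750/88181) = 1/(149/171 - 103750/88181) = 1/(-4602281/15078951) = -15078951/4602281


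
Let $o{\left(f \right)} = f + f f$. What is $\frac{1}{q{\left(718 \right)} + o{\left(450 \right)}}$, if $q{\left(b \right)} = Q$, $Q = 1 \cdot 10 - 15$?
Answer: $\frac{1}{202945} \approx 4.9274 \cdot 10^{-6}$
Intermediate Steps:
$Q = -5$ ($Q = 10 - 15 = -5$)
$q{\left(b \right)} = -5$
$o{\left(f \right)} = f + f^{2}$
$\frac{1}{q{\left(718 \right)} + o{\left(450 \right)}} = \frac{1}{-5 + 450 \left(1 + 450\right)} = \frac{1}{-5 + 450 \cdot 451} = \frac{1}{-5 + 202950} = \frac{1}{202945}$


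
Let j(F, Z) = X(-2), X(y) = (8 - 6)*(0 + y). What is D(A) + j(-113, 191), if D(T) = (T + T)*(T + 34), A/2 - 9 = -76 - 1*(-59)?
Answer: -580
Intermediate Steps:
X(y) = 2*y
A = -16 (A = 18 + 2*(-76 - 1*(-59)) = 18 + 2*(-76 + 59) = 18 + 2*(-17) = 18 - 34 = -16)
D(T) = 2*T*(34 + T) (D(T) = (2*T)*(34 + T) = 2*T*(34 + T))
j(F, Z) = -4 (j(F, Z) = 2*(-2) = -4)
D(A) + j(-113, 191) = 2*(-16)*(34 - 16) - 4 = 2*(-16)*18 - 4 = -576 - 4 = -580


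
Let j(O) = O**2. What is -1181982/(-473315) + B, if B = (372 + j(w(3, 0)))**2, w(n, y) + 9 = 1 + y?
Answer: 89976470222/473315 ≈ 1.9010e+5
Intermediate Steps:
w(n, y) = -8 + y (w(n, y) = -9 + (1 + y) = -8 + y)
B = 190096 (B = (372 + (-8 + 0)**2)**2 = (372 + (-8)**2)**2 = (372 + 64)**2 = 436**2 = 190096)
-1181982/(-473315) + B = -1181982/(-473315) + 190096 = -1181982*(-1/473315) + 190096 = 1181982/473315 + 190096 = 89976470222/473315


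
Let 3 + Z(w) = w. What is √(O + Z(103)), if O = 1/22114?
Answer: √48902921714/22114 ≈ 10.000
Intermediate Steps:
O = 1/22114 ≈ 4.5220e-5
Z(w) = -3 + w
√(O + Z(103)) = √(1/22114 + (-3 + 103)) = √(1/22114 + 100) = √(2211401/22114) = √48902921714/22114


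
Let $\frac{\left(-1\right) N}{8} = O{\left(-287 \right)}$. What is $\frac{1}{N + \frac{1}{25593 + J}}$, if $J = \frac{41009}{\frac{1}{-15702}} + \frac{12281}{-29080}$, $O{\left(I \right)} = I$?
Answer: $\frac{18724545855281}{42991557283696096} \approx 0.00043554$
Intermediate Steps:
$J = - \frac{18725290099721}{29080}$ ($J = \frac{41009}{- \frac{1}{15702}} + 12281 \left(- \frac{1}{29080}\right) = 41009 \left(-15702\right) - \frac{12281}{29080} = -643923318 - \frac{12281}{29080} = - \frac{18725290099721}{29080} \approx -6.4392 \cdot 10^{8}$)
$N = 2296$ ($N = \left(-8\right) \left(-287\right) = 2296$)
$\frac{1}{N + \frac{1}{25593 + J}} = \frac{1}{2296 + \frac{1}{25593 - \frac{18725290099721}{29080}}} = \frac{1}{2296 + \frac{1}{- \frac{18724545855281}{29080}}} = \frac{1}{2296 - \frac{29080}{18724545855281}} = \frac{1}{\frac{42991557283696096}{18724545855281}} = \frac{18724545855281}{42991557283696096}$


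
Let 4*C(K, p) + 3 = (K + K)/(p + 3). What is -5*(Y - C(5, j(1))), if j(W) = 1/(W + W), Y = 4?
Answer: -565/28 ≈ -20.179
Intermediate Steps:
j(W) = 1/(2*W)
C(K, p) = -¾ + K/(2*(3 + p)) (C(K, p) = -¾ + ((K + K)/(p + 3))/4 = -¾ + ((2*K)/(3 + p))/4 = -¾ + (2*K/(3 + p))/4 = -¾ + K/(2*(3 + p)))
-5*(Y - C(5, j(1))) = -5*(4 - (-9 - 3/(2*1) + 2*5)/(4*(3 + (½)/1))) = -5*(4 - (-9 - 3/2 + 10)/(4*(3 + (½)*1))) = -5*(4 - (-9 - 3*½ + 10)/(4*(3 + ½))) = -5*(4 - (-9 - 3/2 + 10)/(4*7/2)) = -5*(4 - 2*(-1)/(4*7*2)) = -5*(4 - 1*(-1/28)) = -5*(4 + 1/28) = -5*113/28 = -565/28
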